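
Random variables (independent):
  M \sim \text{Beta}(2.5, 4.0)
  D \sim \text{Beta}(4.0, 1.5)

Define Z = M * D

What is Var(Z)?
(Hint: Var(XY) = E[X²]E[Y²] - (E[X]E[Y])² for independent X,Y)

Var(XY) = E[X²]E[Y²] - (E[X]E[Y])²
E[M] = 0.38461538, Var(M) = 0.031558185
E[D] = 0.72727273, Var(D) = 0.03051494
E[M²] = 0.031558185 + 0.38461538² = 0.17948718
E[D²] = 0.03051494 + 0.72727273² = 0.55944056
Var(Z) = 0.17948718*0.55944056 - (0.38461538*0.72727273)²
= 0.10041241 - 0.078243435 = 0.022168973

0.022168973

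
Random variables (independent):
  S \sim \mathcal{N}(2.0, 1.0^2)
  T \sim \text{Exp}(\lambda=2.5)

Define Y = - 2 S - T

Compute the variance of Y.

For independent RVs: Var(aX + bY) = a²Var(X) + b²Var(Y)
Var(S) = 1
Var(T) = 0.16
Var(Y) = (-2)²*1 + (-1)²*0.16
= 4*1 + 1*0.16 = 4.16

4.16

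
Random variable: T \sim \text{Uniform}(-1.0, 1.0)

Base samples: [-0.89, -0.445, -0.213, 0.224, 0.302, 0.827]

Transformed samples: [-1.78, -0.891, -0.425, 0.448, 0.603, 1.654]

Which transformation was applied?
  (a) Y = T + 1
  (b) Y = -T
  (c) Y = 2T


Checking option (c) Y = 2T:
  T = -0.89 -> Y = -1.78 ✓
  T = -0.445 -> Y = -0.891 ✓
  T = -0.213 -> Y = -0.425 ✓
All samples match this transformation.

(c) 2T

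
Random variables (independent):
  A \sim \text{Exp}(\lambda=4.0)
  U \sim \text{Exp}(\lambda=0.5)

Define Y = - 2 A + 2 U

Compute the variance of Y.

For independent RVs: Var(aX + bY) = a²Var(X) + b²Var(Y)
Var(A) = 0.0625
Var(U) = 4
Var(Y) = (-2)²*0.0625 + 2²*4
= 4*0.0625 + 4*4 = 16.25

16.25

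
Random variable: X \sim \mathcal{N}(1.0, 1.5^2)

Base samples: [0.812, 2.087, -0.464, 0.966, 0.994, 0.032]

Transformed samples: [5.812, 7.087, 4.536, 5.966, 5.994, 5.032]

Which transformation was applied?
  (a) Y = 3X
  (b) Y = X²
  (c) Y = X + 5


Checking option (c) Y = X + 5:
  X = 0.812 -> Y = 5.812 ✓
  X = 2.087 -> Y = 7.087 ✓
  X = -0.464 -> Y = 4.536 ✓
All samples match this transformation.

(c) X + 5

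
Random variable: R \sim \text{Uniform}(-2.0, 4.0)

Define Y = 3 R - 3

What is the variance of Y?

For Y = aR + b: Var(Y) = a² * Var(R)
Var(R) = (4 + 2)^2/12 = 3
Var(Y) = 3² * 3 = 9 * 3 = 27

27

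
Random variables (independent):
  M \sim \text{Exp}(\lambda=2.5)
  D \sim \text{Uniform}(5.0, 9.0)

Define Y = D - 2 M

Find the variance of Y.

For independent RVs: Var(aX + bY) = a²Var(X) + b²Var(Y)
Var(M) = 0.16
Var(D) = 1.3333333
Var(Y) = (-2)²*0.16 + 1²*1.3333333
= 4*0.16 + 1*1.3333333 = 1.9733333

1.9733333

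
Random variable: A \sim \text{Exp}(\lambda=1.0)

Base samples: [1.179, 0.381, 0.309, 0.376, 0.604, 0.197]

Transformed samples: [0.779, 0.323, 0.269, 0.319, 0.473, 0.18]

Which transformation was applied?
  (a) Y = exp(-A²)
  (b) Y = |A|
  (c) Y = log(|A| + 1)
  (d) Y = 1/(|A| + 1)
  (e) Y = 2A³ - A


Checking option (c) Y = log(|A| + 1):
  A = 1.179 -> Y = 0.779 ✓
  A = 0.381 -> Y = 0.323 ✓
  A = 0.309 -> Y = 0.269 ✓
All samples match this transformation.

(c) log(|A| + 1)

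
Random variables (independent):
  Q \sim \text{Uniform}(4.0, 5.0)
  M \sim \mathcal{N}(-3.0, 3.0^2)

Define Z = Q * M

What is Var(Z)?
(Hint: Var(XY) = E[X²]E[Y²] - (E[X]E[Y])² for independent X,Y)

Var(XY) = E[X²]E[Y²] - (E[X]E[Y])²
E[Q] = 4.5, Var(Q) = 0.083333333
E[M] = -3, Var(M) = 9
E[Q²] = 0.083333333 + 4.5² = 20.333333
E[M²] = 9 + (-3)² = 18
Var(Z) = 20.333333*18 - (4.5*(-3))²
= 366 - 182.25 = 183.75

183.75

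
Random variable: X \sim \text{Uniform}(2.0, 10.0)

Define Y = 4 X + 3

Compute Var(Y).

For Y = aX + b: Var(Y) = a² * Var(X)
Var(X) = (10 - 2)^2/12 = 5.3333333
Var(Y) = 4² * 5.3333333 = 16 * 5.3333333 = 85.333333

85.333333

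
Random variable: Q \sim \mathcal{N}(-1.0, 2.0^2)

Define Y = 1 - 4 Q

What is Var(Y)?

For Y = aQ + b: Var(Y) = a² * Var(Q)
Var(Q) = 2.0^2 = 4
Var(Y) = (-4)² * 4 = 16 * 4 = 64

64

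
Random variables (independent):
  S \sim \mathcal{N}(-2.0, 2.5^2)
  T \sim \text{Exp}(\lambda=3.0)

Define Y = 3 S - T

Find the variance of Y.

For independent RVs: Var(aX + bY) = a²Var(X) + b²Var(Y)
Var(S) = 6.25
Var(T) = 0.11111111
Var(Y) = 3²*6.25 + (-1)²*0.11111111
= 9*6.25 + 1*0.11111111 = 56.361111

56.361111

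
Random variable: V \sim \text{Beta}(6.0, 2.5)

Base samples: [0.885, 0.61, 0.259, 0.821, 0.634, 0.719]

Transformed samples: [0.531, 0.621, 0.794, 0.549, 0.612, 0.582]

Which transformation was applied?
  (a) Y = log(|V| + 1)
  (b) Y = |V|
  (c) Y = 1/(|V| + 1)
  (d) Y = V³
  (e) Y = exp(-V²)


Checking option (c) Y = 1/(|V| + 1):
  V = 0.885 -> Y = 0.531 ✓
  V = 0.61 -> Y = 0.621 ✓
  V = 0.259 -> Y = 0.794 ✓
All samples match this transformation.

(c) 1/(|V| + 1)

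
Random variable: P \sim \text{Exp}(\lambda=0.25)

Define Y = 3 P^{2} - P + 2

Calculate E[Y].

E[Y] = 3*E[P²] - 1*E[P] + 2
E[P] = 4
E[P²] = Var(P) + (E[P])² = 16 + 16 = 32
E[Y] = 3*32 - 1*4 + 2 = 94

94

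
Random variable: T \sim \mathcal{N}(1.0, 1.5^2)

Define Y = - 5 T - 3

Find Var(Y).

For Y = aT + b: Var(Y) = a² * Var(T)
Var(T) = 1.5^2 = 2.25
Var(Y) = (-5)² * 2.25 = 25 * 2.25 = 56.25

56.25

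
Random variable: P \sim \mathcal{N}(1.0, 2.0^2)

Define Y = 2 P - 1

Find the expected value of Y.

For Y = 2P - 1:
E[Y] = 2 * E[P] - 1
E[P] = 1.0 = 1
E[Y] = 2 * 1 - 1 = 1

1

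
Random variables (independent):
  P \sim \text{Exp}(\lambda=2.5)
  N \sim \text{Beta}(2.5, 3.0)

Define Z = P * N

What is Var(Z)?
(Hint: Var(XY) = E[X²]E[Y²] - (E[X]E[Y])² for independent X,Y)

Var(XY) = E[X²]E[Y²] - (E[X]E[Y])²
E[P] = 0.4, Var(P) = 0.16
E[N] = 0.45454545, Var(N) = 0.038143675
E[P²] = 0.16 + 0.4² = 0.32
E[N²] = 0.038143675 + 0.45454545² = 0.24475524
Var(Z) = 0.32*0.24475524 - (0.4*0.45454545)²
= 0.078321678 - 0.033057851 = 0.045263827

0.045263827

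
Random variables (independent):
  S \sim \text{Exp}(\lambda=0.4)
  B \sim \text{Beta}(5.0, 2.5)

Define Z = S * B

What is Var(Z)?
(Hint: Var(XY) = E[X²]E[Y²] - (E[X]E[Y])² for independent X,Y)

Var(XY) = E[X²]E[Y²] - (E[X]E[Y])²
E[S] = 2.5, Var(S) = 6.25
E[B] = 0.66666667, Var(B) = 0.026143791
E[S²] = 6.25 + 2.5² = 12.5
E[B²] = 0.026143791 + 0.66666667² = 0.47058824
Var(Z) = 12.5*0.47058824 - (2.5*0.66666667)²
= 5.8823529 - 2.7777778 = 3.1045752

3.1045752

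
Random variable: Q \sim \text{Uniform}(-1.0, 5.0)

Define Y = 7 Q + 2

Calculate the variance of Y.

For Y = aQ + b: Var(Y) = a² * Var(Q)
Var(Q) = (5 + 1)^2/12 = 3
Var(Y) = 7² * 3 = 49 * 3 = 147

147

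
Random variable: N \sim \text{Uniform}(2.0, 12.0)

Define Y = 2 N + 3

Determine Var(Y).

For Y = aN + b: Var(Y) = a² * Var(N)
Var(N) = (12 - 2)^2/12 = 8.3333333
Var(Y) = 2² * 8.3333333 = 4 * 8.3333333 = 33.333333

33.333333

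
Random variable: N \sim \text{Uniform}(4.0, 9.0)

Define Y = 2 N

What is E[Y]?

For Y = 2N:
E[Y] = 2 * E[N]
E[N] = (4 + 9)/2 = 6.5
E[Y] = 2 * 6.5 = 13

13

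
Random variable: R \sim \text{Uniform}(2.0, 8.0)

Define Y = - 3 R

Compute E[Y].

For Y = -3R:
E[Y] = -3 * E[R]
E[R] = (2 + 8)/2 = 5
E[Y] = -3 * 5 = -15

-15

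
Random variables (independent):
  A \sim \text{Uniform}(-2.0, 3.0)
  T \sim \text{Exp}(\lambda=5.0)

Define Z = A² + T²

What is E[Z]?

E[Z] = E[A²] + E[T²]
E[A²] = Var(A) + E[A]² = 2.0833333 + 0.25 = 2.3333333
E[T²] = Var(T) + E[T]² = 0.04 + 0.04 = 0.08
E[Z] = 2.3333333 + 0.08 = 2.4133333

2.4133333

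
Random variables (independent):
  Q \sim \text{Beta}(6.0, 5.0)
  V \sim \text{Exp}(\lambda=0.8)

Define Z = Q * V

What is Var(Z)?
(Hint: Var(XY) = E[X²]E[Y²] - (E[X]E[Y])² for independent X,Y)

Var(XY) = E[X²]E[Y²] - (E[X]E[Y])²
E[Q] = 0.54545455, Var(Q) = 0.020661157
E[V] = 1.25, Var(V) = 1.5625
E[Q²] = 0.020661157 + 0.54545455² = 0.31818182
E[V²] = 1.5625 + 1.25² = 3.125
Var(Z) = 0.31818182*3.125 - (0.54545455*1.25)²
= 0.99431818 - 0.46487603 = 0.52944215

0.52944215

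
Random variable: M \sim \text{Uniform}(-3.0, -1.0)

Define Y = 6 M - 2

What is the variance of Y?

For Y = aM + b: Var(Y) = a² * Var(M)
Var(M) = (-1 + 3)^2/12 = 0.33333333
Var(Y) = 6² * 0.33333333 = 36 * 0.33333333 = 12

12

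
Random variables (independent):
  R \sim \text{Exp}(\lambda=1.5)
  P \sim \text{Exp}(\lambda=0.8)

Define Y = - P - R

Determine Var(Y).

For independent RVs: Var(aX + bY) = a²Var(X) + b²Var(Y)
Var(R) = 0.44444444
Var(P) = 1.5625
Var(Y) = (-1)²*0.44444444 + (-1)²*1.5625
= 1*0.44444444 + 1*1.5625 = 2.0069444

2.0069444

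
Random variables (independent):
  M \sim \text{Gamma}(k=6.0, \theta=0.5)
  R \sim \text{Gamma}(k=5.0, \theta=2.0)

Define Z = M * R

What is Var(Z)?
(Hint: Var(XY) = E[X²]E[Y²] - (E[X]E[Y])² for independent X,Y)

Var(XY) = E[X²]E[Y²] - (E[X]E[Y])²
E[M] = 3, Var(M) = 1.5
E[R] = 10, Var(R) = 20
E[M²] = 1.5 + 3² = 10.5
E[R²] = 20 + 10² = 120
Var(Z) = 10.5*120 - (3*10)²
= 1260 - 900 = 360

360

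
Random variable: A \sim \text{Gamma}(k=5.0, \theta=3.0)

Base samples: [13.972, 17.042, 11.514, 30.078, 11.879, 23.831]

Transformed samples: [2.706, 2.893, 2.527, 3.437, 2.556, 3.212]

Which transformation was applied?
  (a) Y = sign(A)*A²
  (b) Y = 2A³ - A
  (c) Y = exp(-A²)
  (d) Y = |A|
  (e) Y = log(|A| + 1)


Checking option (e) Y = log(|A| + 1):
  A = 13.972 -> Y = 2.706 ✓
  A = 17.042 -> Y = 2.893 ✓
  A = 11.514 -> Y = 2.527 ✓
All samples match this transformation.

(e) log(|A| + 1)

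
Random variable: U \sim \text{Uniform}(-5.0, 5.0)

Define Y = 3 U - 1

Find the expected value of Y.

For Y = 3U - 1:
E[Y] = 3 * E[U] - 1
E[U] = (-5 + 5)/2 = 0
E[Y] = 3 * 0 - 1 = -1

-1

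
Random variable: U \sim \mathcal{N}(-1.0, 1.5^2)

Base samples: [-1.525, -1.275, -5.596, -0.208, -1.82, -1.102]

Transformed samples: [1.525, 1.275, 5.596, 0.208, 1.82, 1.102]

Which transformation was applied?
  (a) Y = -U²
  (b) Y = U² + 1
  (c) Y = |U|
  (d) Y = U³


Checking option (c) Y = |U|:
  U = -1.525 -> Y = 1.525 ✓
  U = -1.275 -> Y = 1.275 ✓
  U = -5.596 -> Y = 5.596 ✓
All samples match this transformation.

(c) |U|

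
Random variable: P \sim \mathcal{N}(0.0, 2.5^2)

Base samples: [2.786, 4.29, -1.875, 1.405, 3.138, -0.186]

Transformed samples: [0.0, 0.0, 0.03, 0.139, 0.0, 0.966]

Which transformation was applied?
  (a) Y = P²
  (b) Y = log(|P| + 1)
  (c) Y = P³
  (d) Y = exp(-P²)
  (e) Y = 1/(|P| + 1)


Checking option (d) Y = exp(-P²):
  P = 2.786 -> Y = 0.0 ✓
  P = 4.29 -> Y = 0.0 ✓
  P = -1.875 -> Y = 0.03 ✓
All samples match this transformation.

(d) exp(-P²)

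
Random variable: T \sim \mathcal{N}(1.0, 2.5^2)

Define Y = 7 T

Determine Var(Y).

For Y = aT + b: Var(Y) = a² * Var(T)
Var(T) = 2.5^2 = 6.25
Var(Y) = 7² * 6.25 = 49 * 6.25 = 306.25

306.25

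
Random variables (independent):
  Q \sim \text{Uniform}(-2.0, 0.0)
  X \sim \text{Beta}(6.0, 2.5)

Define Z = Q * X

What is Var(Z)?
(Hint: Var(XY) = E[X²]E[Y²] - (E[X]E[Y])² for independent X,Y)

Var(XY) = E[X²]E[Y²] - (E[X]E[Y])²
E[Q] = -1, Var(Q) = 0.33333333
E[X] = 0.70588235, Var(X) = 0.021853943
E[Q²] = 0.33333333 + (-1)² = 1.3333333
E[X²] = 0.021853943 + 0.70588235² = 0.52012384
Var(Z) = 1.3333333*0.52012384 - (-1*0.70588235)²
= 0.69349845 - 0.4982699 = 0.19522856

0.19522856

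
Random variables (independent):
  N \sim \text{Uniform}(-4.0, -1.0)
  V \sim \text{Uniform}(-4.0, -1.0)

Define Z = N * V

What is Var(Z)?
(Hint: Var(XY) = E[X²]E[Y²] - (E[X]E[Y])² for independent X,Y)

Var(XY) = E[X²]E[Y²] - (E[X]E[Y])²
E[N] = -2.5, Var(N) = 0.75
E[V] = -2.5, Var(V) = 0.75
E[N²] = 0.75 + (-2.5)² = 7
E[V²] = 0.75 + (-2.5)² = 7
Var(Z) = 7*7 - (-2.5*(-2.5))²
= 49 - 39.0625 = 9.9375

9.9375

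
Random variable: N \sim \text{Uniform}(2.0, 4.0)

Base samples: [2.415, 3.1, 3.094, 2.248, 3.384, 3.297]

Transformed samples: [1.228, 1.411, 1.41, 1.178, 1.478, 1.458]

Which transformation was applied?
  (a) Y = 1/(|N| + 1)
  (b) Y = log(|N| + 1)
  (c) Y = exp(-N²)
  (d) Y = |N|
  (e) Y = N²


Checking option (b) Y = log(|N| + 1):
  N = 2.415 -> Y = 1.228 ✓
  N = 3.1 -> Y = 1.411 ✓
  N = 3.094 -> Y = 1.41 ✓
All samples match this transformation.

(b) log(|N| + 1)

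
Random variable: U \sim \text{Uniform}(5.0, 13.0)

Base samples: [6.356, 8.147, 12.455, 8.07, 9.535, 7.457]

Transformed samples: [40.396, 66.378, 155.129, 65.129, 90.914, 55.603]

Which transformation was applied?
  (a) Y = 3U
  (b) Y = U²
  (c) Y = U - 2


Checking option (b) Y = U²:
  U = 6.356 -> Y = 40.396 ✓
  U = 8.147 -> Y = 66.378 ✓
  U = 12.455 -> Y = 155.129 ✓
All samples match this transformation.

(b) U²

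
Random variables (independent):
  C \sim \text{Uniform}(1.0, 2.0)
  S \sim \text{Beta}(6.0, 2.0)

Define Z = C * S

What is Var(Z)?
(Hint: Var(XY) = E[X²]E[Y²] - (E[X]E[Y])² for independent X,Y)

Var(XY) = E[X²]E[Y²] - (E[X]E[Y])²
E[C] = 1.5, Var(C) = 0.083333333
E[S] = 0.75, Var(S) = 0.020833333
E[C²] = 0.083333333 + 1.5² = 2.3333333
E[S²] = 0.020833333 + 0.75² = 0.58333333
Var(Z) = 2.3333333*0.58333333 - (1.5*0.75)²
= 1.3611111 - 1.265625 = 0.095486111

0.095486111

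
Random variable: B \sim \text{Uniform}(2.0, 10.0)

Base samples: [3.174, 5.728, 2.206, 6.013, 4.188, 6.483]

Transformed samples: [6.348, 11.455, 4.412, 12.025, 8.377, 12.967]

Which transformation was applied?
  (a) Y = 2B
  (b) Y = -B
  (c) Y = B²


Checking option (a) Y = 2B:
  B = 3.174 -> Y = 6.348 ✓
  B = 5.728 -> Y = 11.455 ✓
  B = 2.206 -> Y = 4.412 ✓
All samples match this transformation.

(a) 2B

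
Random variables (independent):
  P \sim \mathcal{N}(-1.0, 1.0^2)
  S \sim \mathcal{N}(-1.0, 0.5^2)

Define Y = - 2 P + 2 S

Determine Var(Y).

For independent RVs: Var(aX + bY) = a²Var(X) + b²Var(Y)
Var(P) = 1
Var(S) = 0.25
Var(Y) = (-2)²*1 + 2²*0.25
= 4*1 + 4*0.25 = 5

5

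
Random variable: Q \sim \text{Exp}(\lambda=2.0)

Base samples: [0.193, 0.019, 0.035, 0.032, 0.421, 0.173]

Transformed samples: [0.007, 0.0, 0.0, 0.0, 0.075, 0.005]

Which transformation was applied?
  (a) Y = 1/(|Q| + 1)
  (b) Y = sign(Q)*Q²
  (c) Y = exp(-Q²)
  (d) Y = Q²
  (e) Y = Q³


Checking option (e) Y = Q³:
  Q = 0.193 -> Y = 0.007 ✓
  Q = 0.019 -> Y = 0.0 ✓
  Q = 0.035 -> Y = 0.0 ✓
All samples match this transformation.

(e) Q³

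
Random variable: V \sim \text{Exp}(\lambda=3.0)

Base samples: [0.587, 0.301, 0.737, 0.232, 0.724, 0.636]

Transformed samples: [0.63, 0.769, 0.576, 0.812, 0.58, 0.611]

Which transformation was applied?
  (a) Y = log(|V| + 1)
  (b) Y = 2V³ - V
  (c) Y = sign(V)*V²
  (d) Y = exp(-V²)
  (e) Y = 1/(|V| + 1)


Checking option (e) Y = 1/(|V| + 1):
  V = 0.587 -> Y = 0.63 ✓
  V = 0.301 -> Y = 0.769 ✓
  V = 0.737 -> Y = 0.576 ✓
All samples match this transformation.

(e) 1/(|V| + 1)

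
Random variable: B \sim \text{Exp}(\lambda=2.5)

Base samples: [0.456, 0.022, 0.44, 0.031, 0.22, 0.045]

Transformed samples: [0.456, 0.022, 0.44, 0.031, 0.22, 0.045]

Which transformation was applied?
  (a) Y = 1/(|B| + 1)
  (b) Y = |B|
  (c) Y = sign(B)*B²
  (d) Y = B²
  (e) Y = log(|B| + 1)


Checking option (b) Y = |B|:
  B = 0.456 -> Y = 0.456 ✓
  B = 0.022 -> Y = 0.022 ✓
  B = 0.44 -> Y = 0.44 ✓
All samples match this transformation.

(b) |B|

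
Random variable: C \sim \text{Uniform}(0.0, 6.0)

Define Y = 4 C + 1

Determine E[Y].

For Y = 4C + 1:
E[Y] = 4 * E[C] + 1
E[C] = (0 + 6)/2 = 3
E[Y] = 4 * 3 + 1 = 13

13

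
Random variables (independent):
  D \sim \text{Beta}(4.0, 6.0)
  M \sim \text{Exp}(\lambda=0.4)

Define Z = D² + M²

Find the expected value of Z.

E[Z] = E[D²] + E[M²]
E[D²] = Var(D) + E[D]² = 0.021818182 + 0.16 = 0.18181818
E[M²] = Var(M) + E[M]² = 6.25 + 6.25 = 12.5
E[Z] = 0.18181818 + 12.5 = 12.681818

12.681818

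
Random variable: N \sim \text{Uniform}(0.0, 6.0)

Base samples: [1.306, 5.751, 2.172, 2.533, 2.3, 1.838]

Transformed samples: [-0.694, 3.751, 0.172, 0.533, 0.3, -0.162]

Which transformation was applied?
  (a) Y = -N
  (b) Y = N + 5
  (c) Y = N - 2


Checking option (c) Y = N - 2:
  N = 1.306 -> Y = -0.694 ✓
  N = 5.751 -> Y = 3.751 ✓
  N = 2.172 -> Y = 0.172 ✓
All samples match this transformation.

(c) N - 2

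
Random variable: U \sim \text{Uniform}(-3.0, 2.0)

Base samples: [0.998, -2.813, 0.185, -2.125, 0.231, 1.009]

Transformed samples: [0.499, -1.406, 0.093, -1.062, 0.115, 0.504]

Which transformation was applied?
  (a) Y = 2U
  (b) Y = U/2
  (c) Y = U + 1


Checking option (b) Y = U/2:
  U = 0.998 -> Y = 0.499 ✓
  U = -2.813 -> Y = -1.406 ✓
  U = 0.185 -> Y = 0.093 ✓
All samples match this transformation.

(b) U/2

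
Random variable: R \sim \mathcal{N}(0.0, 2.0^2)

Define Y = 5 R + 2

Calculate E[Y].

For Y = 5R + 2:
E[Y] = 5 * E[R] + 2
E[R] = 0.0 = 0
E[Y] = 5 * 0 + 2 = 2

2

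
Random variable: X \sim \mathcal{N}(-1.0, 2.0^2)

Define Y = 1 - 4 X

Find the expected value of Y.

For Y = -4X + 1:
E[Y] = -4 * E[X] + 1
E[X] = -1.0 = -1
E[Y] = -4 * (-1) + 1 = 5

5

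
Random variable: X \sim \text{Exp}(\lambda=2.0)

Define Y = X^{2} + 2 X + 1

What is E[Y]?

E[Y] = 1*E[X²] + 2*E[X] + 1
E[X] = 0.5
E[X²] = Var(X) + (E[X])² = 0.25 + 0.25 = 0.5
E[Y] = 1*0.5 + 2*0.5 + 1 = 2.5

2.5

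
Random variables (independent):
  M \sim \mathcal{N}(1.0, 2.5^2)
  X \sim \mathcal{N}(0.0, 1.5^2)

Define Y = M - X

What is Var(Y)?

For independent RVs: Var(aX + bY) = a²Var(X) + b²Var(Y)
Var(M) = 6.25
Var(X) = 2.25
Var(Y) = 1²*6.25 + (-1)²*2.25
= 1*6.25 + 1*2.25 = 8.5

8.5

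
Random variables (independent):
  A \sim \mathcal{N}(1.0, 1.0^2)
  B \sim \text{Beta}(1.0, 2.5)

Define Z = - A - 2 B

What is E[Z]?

E[Z] = -1*E[A] - 2*E[B]
E[A] = 1
E[B] = 0.28571429
E[Z] = -1*1 - 2*0.28571429 = -1.5714286

-1.5714286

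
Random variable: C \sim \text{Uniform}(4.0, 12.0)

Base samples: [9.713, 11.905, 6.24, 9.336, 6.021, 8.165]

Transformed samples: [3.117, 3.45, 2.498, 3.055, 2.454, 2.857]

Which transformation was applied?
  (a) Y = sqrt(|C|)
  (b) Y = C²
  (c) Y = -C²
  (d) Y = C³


Checking option (a) Y = sqrt(|C|):
  C = 9.713 -> Y = 3.117 ✓
  C = 11.905 -> Y = 3.45 ✓
  C = 6.24 -> Y = 2.498 ✓
All samples match this transformation.

(a) sqrt(|C|)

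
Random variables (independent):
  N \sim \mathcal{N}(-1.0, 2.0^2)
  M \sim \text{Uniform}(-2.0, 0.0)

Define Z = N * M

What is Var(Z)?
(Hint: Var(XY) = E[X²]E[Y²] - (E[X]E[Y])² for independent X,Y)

Var(XY) = E[X²]E[Y²] - (E[X]E[Y])²
E[N] = -1, Var(N) = 4
E[M] = -1, Var(M) = 0.33333333
E[N²] = 4 + (-1)² = 5
E[M²] = 0.33333333 + (-1)² = 1.3333333
Var(Z) = 5*1.3333333 - (-1*(-1))²
= 6.6666667 - 1 = 5.6666667

5.6666667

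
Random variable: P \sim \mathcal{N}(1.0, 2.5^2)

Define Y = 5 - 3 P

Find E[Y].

For Y = -3P + 5:
E[Y] = -3 * E[P] + 5
E[P] = 1.0 = 1
E[Y] = -3 * 1 + 5 = 2

2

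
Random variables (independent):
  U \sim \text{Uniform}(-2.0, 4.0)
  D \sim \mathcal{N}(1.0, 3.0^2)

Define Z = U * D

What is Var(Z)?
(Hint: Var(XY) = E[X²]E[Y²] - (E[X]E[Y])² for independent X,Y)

Var(XY) = E[X²]E[Y²] - (E[X]E[Y])²
E[U] = 1, Var(U) = 3
E[D] = 1, Var(D) = 9
E[U²] = 3 + 1² = 4
E[D²] = 9 + 1² = 10
Var(Z) = 4*10 - (1*1)²
= 40 - 1 = 39

39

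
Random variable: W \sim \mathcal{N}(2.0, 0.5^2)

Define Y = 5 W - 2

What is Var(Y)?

For Y = aW + b: Var(Y) = a² * Var(W)
Var(W) = 0.5^2 = 0.25
Var(Y) = 5² * 0.25 = 25 * 0.25 = 6.25

6.25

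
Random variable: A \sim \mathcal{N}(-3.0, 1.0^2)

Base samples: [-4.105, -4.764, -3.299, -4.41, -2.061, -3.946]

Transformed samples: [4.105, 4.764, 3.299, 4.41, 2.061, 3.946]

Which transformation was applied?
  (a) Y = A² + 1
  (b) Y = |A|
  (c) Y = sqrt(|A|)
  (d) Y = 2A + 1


Checking option (b) Y = |A|:
  A = -4.105 -> Y = 4.105 ✓
  A = -4.764 -> Y = 4.764 ✓
  A = -3.299 -> Y = 3.299 ✓
All samples match this transformation.

(b) |A|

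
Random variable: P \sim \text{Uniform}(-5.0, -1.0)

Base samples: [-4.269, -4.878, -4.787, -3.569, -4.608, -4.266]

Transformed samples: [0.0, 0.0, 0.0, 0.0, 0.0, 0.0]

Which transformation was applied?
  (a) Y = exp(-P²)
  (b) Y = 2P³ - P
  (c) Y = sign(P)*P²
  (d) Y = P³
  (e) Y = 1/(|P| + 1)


Checking option (a) Y = exp(-P²):
  P = -4.269 -> Y = 0.0 ✓
  P = -4.878 -> Y = 0.0 ✓
  P = -4.787 -> Y = 0.0 ✓
All samples match this transformation.

(a) exp(-P²)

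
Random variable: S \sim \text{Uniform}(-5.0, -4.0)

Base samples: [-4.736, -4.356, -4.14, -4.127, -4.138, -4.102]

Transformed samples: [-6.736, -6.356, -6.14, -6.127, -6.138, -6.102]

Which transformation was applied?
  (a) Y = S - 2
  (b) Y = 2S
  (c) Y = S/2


Checking option (a) Y = S - 2:
  S = -4.736 -> Y = -6.736 ✓
  S = -4.356 -> Y = -6.356 ✓
  S = -4.14 -> Y = -6.14 ✓
All samples match this transformation.

(a) S - 2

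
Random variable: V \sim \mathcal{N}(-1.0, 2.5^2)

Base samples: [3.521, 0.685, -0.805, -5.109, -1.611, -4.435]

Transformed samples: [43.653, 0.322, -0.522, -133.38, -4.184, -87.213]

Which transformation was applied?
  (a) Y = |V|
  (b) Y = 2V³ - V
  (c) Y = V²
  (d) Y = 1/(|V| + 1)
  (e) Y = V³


Checking option (e) Y = V³:
  V = 3.521 -> Y = 43.653 ✓
  V = 0.685 -> Y = 0.322 ✓
  V = -0.805 -> Y = -0.522 ✓
All samples match this transformation.

(e) V³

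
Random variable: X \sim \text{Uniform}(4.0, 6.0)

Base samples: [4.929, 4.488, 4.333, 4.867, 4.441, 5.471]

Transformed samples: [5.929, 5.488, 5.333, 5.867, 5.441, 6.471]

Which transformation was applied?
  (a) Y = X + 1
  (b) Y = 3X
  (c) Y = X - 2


Checking option (a) Y = X + 1:
  X = 4.929 -> Y = 5.929 ✓
  X = 4.488 -> Y = 5.488 ✓
  X = 4.333 -> Y = 5.333 ✓
All samples match this transformation.

(a) X + 1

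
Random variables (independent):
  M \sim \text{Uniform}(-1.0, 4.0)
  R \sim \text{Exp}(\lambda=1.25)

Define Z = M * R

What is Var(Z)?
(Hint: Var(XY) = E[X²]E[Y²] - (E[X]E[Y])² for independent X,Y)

Var(XY) = E[X²]E[Y²] - (E[X]E[Y])²
E[M] = 1.5, Var(M) = 2.0833333
E[R] = 0.8, Var(R) = 0.64
E[M²] = 2.0833333 + 1.5² = 4.3333333
E[R²] = 0.64 + 0.8² = 1.28
Var(Z) = 4.3333333*1.28 - (1.5*0.8)²
= 5.5466667 - 1.44 = 4.1066667

4.1066667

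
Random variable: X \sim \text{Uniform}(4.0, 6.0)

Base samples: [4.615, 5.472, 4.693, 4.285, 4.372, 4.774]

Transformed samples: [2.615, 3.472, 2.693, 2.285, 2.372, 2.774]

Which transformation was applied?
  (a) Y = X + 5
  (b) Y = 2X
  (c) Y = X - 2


Checking option (c) Y = X - 2:
  X = 4.615 -> Y = 2.615 ✓
  X = 5.472 -> Y = 3.472 ✓
  X = 4.693 -> Y = 2.693 ✓
All samples match this transformation.

(c) X - 2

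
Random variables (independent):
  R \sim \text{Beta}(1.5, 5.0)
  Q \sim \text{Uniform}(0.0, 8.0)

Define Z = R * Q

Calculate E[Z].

For independent RVs: E[XY] = E[X]*E[Y]
E[R] = 0.23076923
E[Q] = 4
E[Z] = 0.23076923 * 4 = 0.92307692

0.92307692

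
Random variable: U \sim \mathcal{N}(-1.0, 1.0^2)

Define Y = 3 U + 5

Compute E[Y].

For Y = 3U + 5:
E[Y] = 3 * E[U] + 5
E[U] = -1.0 = -1
E[Y] = 3 * (-1) + 5 = 2

2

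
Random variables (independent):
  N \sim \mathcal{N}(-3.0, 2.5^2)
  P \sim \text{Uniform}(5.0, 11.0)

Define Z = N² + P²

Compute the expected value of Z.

E[Z] = E[N²] + E[P²]
E[N²] = Var(N) + E[N]² = 6.25 + 9 = 15.25
E[P²] = Var(P) + E[P]² = 3 + 64 = 67
E[Z] = 15.25 + 67 = 82.25

82.25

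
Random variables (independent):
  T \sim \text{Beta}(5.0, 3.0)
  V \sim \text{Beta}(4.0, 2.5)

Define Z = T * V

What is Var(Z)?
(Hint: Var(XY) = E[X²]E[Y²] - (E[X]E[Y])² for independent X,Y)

Var(XY) = E[X²]E[Y²] - (E[X]E[Y])²
E[T] = 0.625, Var(T) = 0.026041667
E[V] = 0.61538462, Var(V) = 0.031558185
E[T²] = 0.026041667 + 0.625² = 0.41666667
E[V²] = 0.031558185 + 0.61538462² = 0.41025641
Var(Z) = 0.41666667*0.41025641 - (0.625*0.61538462)²
= 0.17094017 - 0.14792899 = 0.023011177

0.023011177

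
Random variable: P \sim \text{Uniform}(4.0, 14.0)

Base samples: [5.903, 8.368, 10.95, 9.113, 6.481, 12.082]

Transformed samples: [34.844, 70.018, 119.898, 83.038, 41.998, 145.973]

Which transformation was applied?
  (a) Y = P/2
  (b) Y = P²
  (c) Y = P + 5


Checking option (b) Y = P²:
  P = 5.903 -> Y = 34.844 ✓
  P = 8.368 -> Y = 70.018 ✓
  P = 10.95 -> Y = 119.898 ✓
All samples match this transformation.

(b) P²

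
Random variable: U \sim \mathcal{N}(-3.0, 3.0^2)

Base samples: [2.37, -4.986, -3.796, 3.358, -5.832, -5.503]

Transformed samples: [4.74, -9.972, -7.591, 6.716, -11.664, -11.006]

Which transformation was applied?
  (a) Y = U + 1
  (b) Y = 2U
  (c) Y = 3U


Checking option (b) Y = 2U:
  U = 2.37 -> Y = 4.74 ✓
  U = -4.986 -> Y = -9.972 ✓
  U = -3.796 -> Y = -7.591 ✓
All samples match this transformation.

(b) 2U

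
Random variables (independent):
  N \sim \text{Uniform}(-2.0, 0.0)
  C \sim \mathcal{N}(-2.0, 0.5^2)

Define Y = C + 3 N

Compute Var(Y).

For independent RVs: Var(aX + bY) = a²Var(X) + b²Var(Y)
Var(N) = 0.33333333
Var(C) = 0.25
Var(Y) = 3²*0.33333333 + 1²*0.25
= 9*0.33333333 + 1*0.25 = 3.25

3.25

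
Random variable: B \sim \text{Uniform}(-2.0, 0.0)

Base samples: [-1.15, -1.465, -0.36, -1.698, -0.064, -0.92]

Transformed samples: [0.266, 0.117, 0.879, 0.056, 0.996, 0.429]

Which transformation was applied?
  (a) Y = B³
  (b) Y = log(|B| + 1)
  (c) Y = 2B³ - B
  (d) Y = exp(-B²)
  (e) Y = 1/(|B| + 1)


Checking option (d) Y = exp(-B²):
  B = -1.15 -> Y = 0.266 ✓
  B = -1.465 -> Y = 0.117 ✓
  B = -0.36 -> Y = 0.879 ✓
All samples match this transformation.

(d) exp(-B²)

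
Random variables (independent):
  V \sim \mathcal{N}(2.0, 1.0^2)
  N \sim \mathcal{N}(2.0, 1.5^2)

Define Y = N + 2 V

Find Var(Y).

For independent RVs: Var(aX + bY) = a²Var(X) + b²Var(Y)
Var(V) = 1
Var(N) = 2.25
Var(Y) = 2²*1 + 1²*2.25
= 4*1 + 1*2.25 = 6.25

6.25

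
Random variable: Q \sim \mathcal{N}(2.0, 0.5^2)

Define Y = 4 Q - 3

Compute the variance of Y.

For Y = aQ + b: Var(Y) = a² * Var(Q)
Var(Q) = 0.5^2 = 0.25
Var(Y) = 4² * 0.25 = 16 * 0.25 = 4

4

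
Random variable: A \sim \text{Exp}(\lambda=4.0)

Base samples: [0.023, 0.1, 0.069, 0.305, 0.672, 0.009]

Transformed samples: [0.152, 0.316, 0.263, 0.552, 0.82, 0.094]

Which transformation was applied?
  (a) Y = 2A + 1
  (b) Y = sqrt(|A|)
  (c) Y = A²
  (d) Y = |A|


Checking option (b) Y = sqrt(|A|):
  A = 0.023 -> Y = 0.152 ✓
  A = 0.1 -> Y = 0.316 ✓
  A = 0.069 -> Y = 0.263 ✓
All samples match this transformation.

(b) sqrt(|A|)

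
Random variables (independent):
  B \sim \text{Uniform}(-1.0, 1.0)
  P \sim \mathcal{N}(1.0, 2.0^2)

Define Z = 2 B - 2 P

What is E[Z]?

E[Z] = 2*E[B] - 2*E[P]
E[B] = 0
E[P] = 1
E[Z] = 2*0 - 2*1 = -2

-2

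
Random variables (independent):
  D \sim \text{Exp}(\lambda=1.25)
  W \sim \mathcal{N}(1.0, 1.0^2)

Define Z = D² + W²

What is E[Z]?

E[Z] = E[D²] + E[W²]
E[D²] = Var(D) + E[D]² = 0.64 + 0.64 = 1.28
E[W²] = Var(W) + E[W]² = 1 + 1 = 2
E[Z] = 1.28 + 2 = 3.28

3.28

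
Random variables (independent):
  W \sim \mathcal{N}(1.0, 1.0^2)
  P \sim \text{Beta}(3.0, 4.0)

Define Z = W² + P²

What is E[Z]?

E[Z] = E[W²] + E[P²]
E[W²] = Var(W) + E[W]² = 1 + 1 = 2
E[P²] = Var(P) + E[P]² = 0.030612245 + 0.18367347 = 0.21428571
E[Z] = 2 + 0.21428571 = 2.2142857

2.2142857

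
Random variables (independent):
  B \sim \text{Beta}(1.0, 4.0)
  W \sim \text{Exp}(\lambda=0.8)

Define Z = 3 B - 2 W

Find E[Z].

E[Z] = 3*E[B] - 2*E[W]
E[B] = 0.2
E[W] = 1.25
E[Z] = 3*0.2 - 2*1.25 = -1.9

-1.9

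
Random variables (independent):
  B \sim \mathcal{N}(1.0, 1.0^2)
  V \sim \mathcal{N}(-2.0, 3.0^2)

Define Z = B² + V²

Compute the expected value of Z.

E[Z] = E[B²] + E[V²]
E[B²] = Var(B) + E[B]² = 1 + 1 = 2
E[V²] = Var(V) + E[V]² = 9 + 4 = 13
E[Z] = 2 + 13 = 15

15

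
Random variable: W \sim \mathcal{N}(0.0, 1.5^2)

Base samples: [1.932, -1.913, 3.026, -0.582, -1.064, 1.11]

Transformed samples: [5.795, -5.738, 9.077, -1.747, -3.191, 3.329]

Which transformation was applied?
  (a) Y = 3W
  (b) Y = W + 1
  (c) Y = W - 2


Checking option (a) Y = 3W:
  W = 1.932 -> Y = 5.795 ✓
  W = -1.913 -> Y = -5.738 ✓
  W = 3.026 -> Y = 9.077 ✓
All samples match this transformation.

(a) 3W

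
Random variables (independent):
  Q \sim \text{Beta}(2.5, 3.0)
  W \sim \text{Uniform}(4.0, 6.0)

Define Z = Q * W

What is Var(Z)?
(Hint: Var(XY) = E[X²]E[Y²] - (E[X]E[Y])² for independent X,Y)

Var(XY) = E[X²]E[Y²] - (E[X]E[Y])²
E[Q] = 0.45454545, Var(Q) = 0.038143675
E[W] = 5, Var(W) = 0.33333333
E[Q²] = 0.038143675 + 0.45454545² = 0.24475524
E[W²] = 0.33333333 + 5² = 25.333333
Var(Z) = 0.24475524*25.333333 - (0.45454545*5)²
= 6.2004662 - 5.1652893 = 1.0351769

1.0351769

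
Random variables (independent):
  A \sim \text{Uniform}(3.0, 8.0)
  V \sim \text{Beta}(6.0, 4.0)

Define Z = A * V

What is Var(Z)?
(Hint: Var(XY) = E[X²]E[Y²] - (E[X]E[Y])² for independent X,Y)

Var(XY) = E[X²]E[Y²] - (E[X]E[Y])²
E[A] = 5.5, Var(A) = 2.0833333
E[V] = 0.6, Var(V) = 0.021818182
E[A²] = 2.0833333 + 5.5² = 32.333333
E[V²] = 0.021818182 + 0.6² = 0.38181818
Var(Z) = 32.333333*0.38181818 - (5.5*0.6)²
= 12.345455 - 10.89 = 1.4554545

1.4554545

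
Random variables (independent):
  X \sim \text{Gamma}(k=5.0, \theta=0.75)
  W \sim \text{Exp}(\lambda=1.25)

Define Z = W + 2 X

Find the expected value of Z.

E[Z] = 2*E[X] + 1*E[W]
E[X] = 3.75
E[W] = 0.8
E[Z] = 2*3.75 + 1*0.8 = 8.3

8.3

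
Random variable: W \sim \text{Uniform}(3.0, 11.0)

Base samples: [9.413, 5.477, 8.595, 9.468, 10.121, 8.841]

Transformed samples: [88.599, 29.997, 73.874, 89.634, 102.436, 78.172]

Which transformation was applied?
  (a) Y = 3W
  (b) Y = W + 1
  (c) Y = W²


Checking option (c) Y = W²:
  W = 9.413 -> Y = 88.599 ✓
  W = 5.477 -> Y = 29.997 ✓
  W = 8.595 -> Y = 73.874 ✓
All samples match this transformation.

(c) W²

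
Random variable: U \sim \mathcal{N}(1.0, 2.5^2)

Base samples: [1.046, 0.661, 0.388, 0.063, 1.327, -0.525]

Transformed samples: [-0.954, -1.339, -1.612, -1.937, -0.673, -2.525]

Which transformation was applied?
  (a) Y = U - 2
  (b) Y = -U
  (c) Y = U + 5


Checking option (a) Y = U - 2:
  U = 1.046 -> Y = -0.954 ✓
  U = 0.661 -> Y = -1.339 ✓
  U = 0.388 -> Y = -1.612 ✓
All samples match this transformation.

(a) U - 2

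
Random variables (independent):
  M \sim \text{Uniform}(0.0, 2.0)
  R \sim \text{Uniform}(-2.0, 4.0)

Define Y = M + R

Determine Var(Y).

For independent RVs: Var(aX + bY) = a²Var(X) + b²Var(Y)
Var(M) = 0.33333333
Var(R) = 3
Var(Y) = 1²*0.33333333 + 1²*3
= 1*0.33333333 + 1*3 = 3.3333333

3.3333333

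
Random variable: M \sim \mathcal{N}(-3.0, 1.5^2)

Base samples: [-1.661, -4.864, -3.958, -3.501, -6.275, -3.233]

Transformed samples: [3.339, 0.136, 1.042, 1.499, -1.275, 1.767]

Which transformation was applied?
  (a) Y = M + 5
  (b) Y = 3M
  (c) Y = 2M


Checking option (a) Y = M + 5:
  M = -1.661 -> Y = 3.339 ✓
  M = -4.864 -> Y = 0.136 ✓
  M = -3.958 -> Y = 1.042 ✓
All samples match this transformation.

(a) M + 5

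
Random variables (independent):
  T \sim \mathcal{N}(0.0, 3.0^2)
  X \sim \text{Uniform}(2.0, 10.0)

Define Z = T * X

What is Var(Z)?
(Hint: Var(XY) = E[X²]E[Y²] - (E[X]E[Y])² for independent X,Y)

Var(XY) = E[X²]E[Y²] - (E[X]E[Y])²
E[T] = 0, Var(T) = 9
E[X] = 6, Var(X) = 5.3333333
E[T²] = 9 + 0² = 9
E[X²] = 5.3333333 + 6² = 41.333333
Var(Z) = 9*41.333333 - (0*6)²
= 372 - 0 = 372

372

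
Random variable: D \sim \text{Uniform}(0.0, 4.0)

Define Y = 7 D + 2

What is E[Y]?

For Y = 7D + 2:
E[Y] = 7 * E[D] + 2
E[D] = (0 + 4)/2 = 2
E[Y] = 7 * 2 + 2 = 16

16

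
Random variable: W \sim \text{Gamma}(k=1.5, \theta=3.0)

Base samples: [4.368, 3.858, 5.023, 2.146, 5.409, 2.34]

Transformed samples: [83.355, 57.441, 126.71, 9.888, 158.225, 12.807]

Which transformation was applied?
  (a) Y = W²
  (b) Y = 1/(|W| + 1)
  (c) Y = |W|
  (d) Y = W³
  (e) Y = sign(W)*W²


Checking option (d) Y = W³:
  W = 4.368 -> Y = 83.355 ✓
  W = 3.858 -> Y = 57.441 ✓
  W = 5.023 -> Y = 126.71 ✓
All samples match this transformation.

(d) W³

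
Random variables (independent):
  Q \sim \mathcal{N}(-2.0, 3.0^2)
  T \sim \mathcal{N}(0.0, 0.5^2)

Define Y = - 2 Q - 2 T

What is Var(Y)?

For independent RVs: Var(aX + bY) = a²Var(X) + b²Var(Y)
Var(Q) = 9
Var(T) = 0.25
Var(Y) = (-2)²*9 + (-2)²*0.25
= 4*9 + 4*0.25 = 37

37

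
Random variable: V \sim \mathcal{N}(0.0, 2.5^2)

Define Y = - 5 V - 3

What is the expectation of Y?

For Y = -5V - 3:
E[Y] = -5 * E[V] - 3
E[V] = 0.0 = 0
E[Y] = -5 * 0 - 3 = -3

-3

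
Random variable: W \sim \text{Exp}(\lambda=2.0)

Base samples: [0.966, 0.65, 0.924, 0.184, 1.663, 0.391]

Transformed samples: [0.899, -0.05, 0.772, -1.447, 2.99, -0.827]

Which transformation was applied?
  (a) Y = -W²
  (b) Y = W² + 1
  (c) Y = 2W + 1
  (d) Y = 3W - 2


Checking option (d) Y = 3W - 2:
  W = 0.966 -> Y = 0.899 ✓
  W = 0.65 -> Y = -0.05 ✓
  W = 0.924 -> Y = 0.772 ✓
All samples match this transformation.

(d) 3W - 2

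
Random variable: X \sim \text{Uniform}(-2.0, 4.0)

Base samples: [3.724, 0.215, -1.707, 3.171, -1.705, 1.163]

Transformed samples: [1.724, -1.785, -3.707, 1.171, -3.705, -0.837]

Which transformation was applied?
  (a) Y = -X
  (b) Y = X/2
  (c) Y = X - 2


Checking option (c) Y = X - 2:
  X = 3.724 -> Y = 1.724 ✓
  X = 0.215 -> Y = -1.785 ✓
  X = -1.707 -> Y = -3.707 ✓
All samples match this transformation.

(c) X - 2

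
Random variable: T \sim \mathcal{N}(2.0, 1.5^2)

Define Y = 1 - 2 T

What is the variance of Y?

For Y = aT + b: Var(Y) = a² * Var(T)
Var(T) = 1.5^2 = 2.25
Var(Y) = (-2)² * 2.25 = 4 * 2.25 = 9

9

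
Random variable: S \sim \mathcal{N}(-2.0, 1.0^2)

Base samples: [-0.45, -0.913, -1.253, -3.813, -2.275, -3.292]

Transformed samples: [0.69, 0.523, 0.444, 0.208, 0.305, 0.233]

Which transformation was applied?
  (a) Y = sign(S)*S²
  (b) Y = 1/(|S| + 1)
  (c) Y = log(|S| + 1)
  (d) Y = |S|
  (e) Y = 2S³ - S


Checking option (b) Y = 1/(|S| + 1):
  S = -0.45 -> Y = 0.69 ✓
  S = -0.913 -> Y = 0.523 ✓
  S = -1.253 -> Y = 0.444 ✓
All samples match this transformation.

(b) 1/(|S| + 1)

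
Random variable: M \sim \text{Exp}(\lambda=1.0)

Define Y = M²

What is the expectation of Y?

Using E[X²] = Var(X) + (E[X])²:
E[M] = 1
Var(M) = 1/1.0^2 = 1
E[M²] = 1 + 1² = 1 + 1 = 2

2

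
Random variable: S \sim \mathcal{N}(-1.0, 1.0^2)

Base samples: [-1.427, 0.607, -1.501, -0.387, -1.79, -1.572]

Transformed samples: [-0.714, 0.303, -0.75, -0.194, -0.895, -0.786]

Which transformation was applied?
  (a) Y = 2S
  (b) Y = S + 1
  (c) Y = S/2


Checking option (c) Y = S/2:
  S = -1.427 -> Y = -0.714 ✓
  S = 0.607 -> Y = 0.303 ✓
  S = -1.501 -> Y = -0.75 ✓
All samples match this transformation.

(c) S/2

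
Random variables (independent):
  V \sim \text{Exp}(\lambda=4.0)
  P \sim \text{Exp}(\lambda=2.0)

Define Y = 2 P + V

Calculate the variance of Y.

For independent RVs: Var(aX + bY) = a²Var(X) + b²Var(Y)
Var(V) = 0.0625
Var(P) = 0.25
Var(Y) = 1²*0.0625 + 2²*0.25
= 1*0.0625 + 4*0.25 = 1.0625

1.0625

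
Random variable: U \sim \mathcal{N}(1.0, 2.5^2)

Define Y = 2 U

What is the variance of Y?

For Y = aU + b: Var(Y) = a² * Var(U)
Var(U) = 2.5^2 = 6.25
Var(Y) = 2² * 6.25 = 4 * 6.25 = 25

25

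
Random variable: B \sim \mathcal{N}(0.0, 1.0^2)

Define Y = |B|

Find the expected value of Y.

For X ~ N(0, 1.0²), E[|X|] = sigma * sqrt(2/pi)
= 1.0 * sqrt(2/pi) = 0.79788456

0.79788456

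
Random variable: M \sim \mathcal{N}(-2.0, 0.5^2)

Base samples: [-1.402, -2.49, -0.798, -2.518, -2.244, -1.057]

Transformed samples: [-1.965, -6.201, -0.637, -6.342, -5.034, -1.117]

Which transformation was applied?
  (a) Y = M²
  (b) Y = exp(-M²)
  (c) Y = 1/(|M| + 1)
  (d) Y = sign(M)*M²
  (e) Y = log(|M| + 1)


Checking option (d) Y = sign(M)*M²:
  M = -1.402 -> Y = -1.965 ✓
  M = -2.49 -> Y = -6.201 ✓
  M = -0.798 -> Y = -0.637 ✓
All samples match this transformation.

(d) sign(M)*M²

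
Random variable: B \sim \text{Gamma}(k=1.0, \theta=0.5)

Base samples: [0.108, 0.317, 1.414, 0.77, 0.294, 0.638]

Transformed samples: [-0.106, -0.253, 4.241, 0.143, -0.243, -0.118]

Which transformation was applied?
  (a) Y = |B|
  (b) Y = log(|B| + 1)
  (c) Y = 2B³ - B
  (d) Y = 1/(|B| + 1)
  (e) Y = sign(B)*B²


Checking option (c) Y = 2B³ - B:
  B = 0.108 -> Y = -0.106 ✓
  B = 0.317 -> Y = -0.253 ✓
  B = 1.414 -> Y = 4.241 ✓
All samples match this transformation.

(c) 2B³ - B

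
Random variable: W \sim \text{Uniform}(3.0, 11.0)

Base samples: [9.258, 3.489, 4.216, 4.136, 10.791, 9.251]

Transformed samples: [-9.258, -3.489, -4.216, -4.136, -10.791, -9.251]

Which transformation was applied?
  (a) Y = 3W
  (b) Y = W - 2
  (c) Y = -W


Checking option (c) Y = -W:
  W = 9.258 -> Y = -9.258 ✓
  W = 3.489 -> Y = -3.489 ✓
  W = 4.216 -> Y = -4.216 ✓
All samples match this transformation.

(c) -W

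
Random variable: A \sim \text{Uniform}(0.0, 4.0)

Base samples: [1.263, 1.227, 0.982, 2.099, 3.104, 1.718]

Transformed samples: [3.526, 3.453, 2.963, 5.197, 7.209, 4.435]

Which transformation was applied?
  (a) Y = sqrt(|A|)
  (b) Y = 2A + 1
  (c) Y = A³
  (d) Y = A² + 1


Checking option (b) Y = 2A + 1:
  A = 1.263 -> Y = 3.526 ✓
  A = 1.227 -> Y = 3.453 ✓
  A = 0.982 -> Y = 2.963 ✓
All samples match this transformation.

(b) 2A + 1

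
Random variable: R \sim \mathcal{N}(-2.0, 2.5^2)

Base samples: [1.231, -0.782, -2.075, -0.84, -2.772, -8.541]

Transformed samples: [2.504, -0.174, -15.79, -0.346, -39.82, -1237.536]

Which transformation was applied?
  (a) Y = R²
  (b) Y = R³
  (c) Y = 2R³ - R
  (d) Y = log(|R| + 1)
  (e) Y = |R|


Checking option (c) Y = 2R³ - R:
  R = 1.231 -> Y = 2.504 ✓
  R = -0.782 -> Y = -0.174 ✓
  R = -2.075 -> Y = -15.79 ✓
All samples match this transformation.

(c) 2R³ - R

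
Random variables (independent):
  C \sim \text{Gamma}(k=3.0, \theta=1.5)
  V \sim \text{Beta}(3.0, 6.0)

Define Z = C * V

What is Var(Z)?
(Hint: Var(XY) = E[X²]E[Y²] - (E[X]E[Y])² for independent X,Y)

Var(XY) = E[X²]E[Y²] - (E[X]E[Y])²
E[C] = 4.5, Var(C) = 6.75
E[V] = 0.33333333, Var(V) = 0.022222222
E[C²] = 6.75 + 4.5² = 27
E[V²] = 0.022222222 + 0.33333333² = 0.13333333
Var(Z) = 27*0.13333333 - (4.5*0.33333333)²
= 3.6 - 2.25 = 1.35

1.35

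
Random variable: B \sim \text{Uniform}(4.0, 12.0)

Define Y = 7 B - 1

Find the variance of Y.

For Y = aB + b: Var(Y) = a² * Var(B)
Var(B) = (12 - 4)^2/12 = 5.3333333
Var(Y) = 7² * 5.3333333 = 49 * 5.3333333 = 261.33333

261.33333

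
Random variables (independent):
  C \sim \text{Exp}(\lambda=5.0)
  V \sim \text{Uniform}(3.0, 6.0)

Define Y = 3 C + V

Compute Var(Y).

For independent RVs: Var(aX + bY) = a²Var(X) + b²Var(Y)
Var(C) = 0.04
Var(V) = 0.75
Var(Y) = 3²*0.04 + 1²*0.75
= 9*0.04 + 1*0.75 = 1.11

1.11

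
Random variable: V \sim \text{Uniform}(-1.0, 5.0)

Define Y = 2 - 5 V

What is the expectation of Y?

For Y = -5V + 2:
E[Y] = -5 * E[V] + 2
E[V] = (-1 + 5)/2 = 2
E[Y] = -5 * 2 + 2 = -8

-8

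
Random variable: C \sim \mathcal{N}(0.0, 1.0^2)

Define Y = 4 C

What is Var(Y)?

For Y = aC + b: Var(Y) = a² * Var(C)
Var(C) = 1.0^2 = 1
Var(Y) = 4² * 1 = 16 * 1 = 16

16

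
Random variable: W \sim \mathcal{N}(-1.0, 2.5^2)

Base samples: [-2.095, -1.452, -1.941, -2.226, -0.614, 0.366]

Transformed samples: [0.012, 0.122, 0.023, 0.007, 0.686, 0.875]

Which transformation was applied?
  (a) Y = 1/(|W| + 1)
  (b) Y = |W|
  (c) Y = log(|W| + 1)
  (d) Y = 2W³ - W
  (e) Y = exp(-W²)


Checking option (e) Y = exp(-W²):
  W = -2.095 -> Y = 0.012 ✓
  W = -1.452 -> Y = 0.122 ✓
  W = -1.941 -> Y = 0.023 ✓
All samples match this transformation.

(e) exp(-W²)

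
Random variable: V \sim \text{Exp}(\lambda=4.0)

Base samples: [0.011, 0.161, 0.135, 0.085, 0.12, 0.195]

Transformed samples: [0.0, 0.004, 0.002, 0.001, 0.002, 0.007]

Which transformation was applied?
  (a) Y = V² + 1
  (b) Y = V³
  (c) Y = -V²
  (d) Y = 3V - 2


Checking option (b) Y = V³:
  V = 0.011 -> Y = 0.0 ✓
  V = 0.161 -> Y = 0.004 ✓
  V = 0.135 -> Y = 0.002 ✓
All samples match this transformation.

(b) V³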